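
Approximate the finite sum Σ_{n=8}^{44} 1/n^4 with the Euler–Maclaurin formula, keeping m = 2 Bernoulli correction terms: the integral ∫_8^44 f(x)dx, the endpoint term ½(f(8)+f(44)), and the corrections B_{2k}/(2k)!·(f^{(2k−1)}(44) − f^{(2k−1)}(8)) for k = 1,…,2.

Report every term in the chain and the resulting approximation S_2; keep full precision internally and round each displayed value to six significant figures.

The integral term ∫_8^44 1/x^4 dx = 0.000647129.
½[f(8) + f(44)] = ½[0.000244141 + 2.66802e-07] = 0.000122204.
Running total after boundary: 0.000769332.
Correction k=1: B_{2}/2! · (f^{(1)}(44) − f^{(1)}(8)) = 1/12 · (-2.42547e-08 − (-0.000122070)) = 1.01705e-05.
After k=1: 0.000779503.
Correction k=2: B_{4}/4! · (f^{(3)}(44) − f^{(3)}(8)) = −1/720 · (-3.75848e-10 − (-5.72205e-05)) = -7.94723e-08.

S_2 ≈ 0.000779423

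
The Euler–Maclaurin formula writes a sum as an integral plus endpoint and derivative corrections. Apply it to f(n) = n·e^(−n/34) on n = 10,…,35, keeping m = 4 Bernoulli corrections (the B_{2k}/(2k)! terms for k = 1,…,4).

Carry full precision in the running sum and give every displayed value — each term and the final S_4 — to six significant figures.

The integral term ∫_10^35 x·e^(−x/34) dx = 276.771.
Endpoint term: (f(10) + f(35))/2 = (7.45189 + 12.5026)/2 = 9.97724.
So far: 286.749.
Order-1 term: 1/12 · (-0.0105064 − 0.526016) = -0.0447102.
Running total after k=1: 286.704.
Order-2 term: −1/720 · (0.000608934 − 0.00174428) = 1.57688e-06.
Running total after k=2: 286.704.
Order-3 term: 1/30240 · (1.06138e-06 − 2.62417e-06) = -5.16795e-11.
Running total after k=3: 286.704.
Order-4 term: −1/1209600 · (1.38063e-09 − 3.23481e-09) = 1.53289e-15.

S_4 ≈ 286.704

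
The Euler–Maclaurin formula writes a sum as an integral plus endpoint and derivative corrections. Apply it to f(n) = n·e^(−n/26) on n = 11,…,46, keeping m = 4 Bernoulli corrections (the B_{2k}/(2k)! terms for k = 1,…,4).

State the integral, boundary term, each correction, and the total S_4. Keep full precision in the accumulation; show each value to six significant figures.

The integral term ∫_11^46 x·e^(−x/26) dx = 311.028.
½[f(11) + f(46)] = ½[7.20531 + 7.84135] = 7.52333.
Running total after boundary: 318.552.
Order-1 term: 1/12 · (-0.131126 − 0.377901) = -0.0424189.
Partial sum through k=1: 318.509.
Order-2 term: −1/720 · (0.000310358 − 0.00249698) = 3.03697e-06.
Partial sum through k=2: 318.509.
Order-3 term: 1/30240 · (1.20516e-06 − 6.56055e-06) = -1.77096e-10.
Partial sum through k=3: 318.509.
Order-4 term: −1/1209600 · (2.88641e-09 − 1.39458e-08) = 9.14299e-15.

S_4 ≈ 318.509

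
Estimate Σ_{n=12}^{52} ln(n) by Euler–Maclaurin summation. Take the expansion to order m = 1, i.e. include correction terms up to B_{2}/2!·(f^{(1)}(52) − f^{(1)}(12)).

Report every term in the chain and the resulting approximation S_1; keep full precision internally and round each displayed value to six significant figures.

∫_12^52 ln(x) dx evaluates to 135.646.
½[f(12) + f(52)] = ½[2.48491 + 3.95124] = 3.21808.
So far: 138.864.
k=1: B_{2}/(2)! × [f^{(1)}(52) − f^{(1)}(12)] = 1/12 × (0.0192308 − 0.0833333) = -0.00534188.

S_1 ≈ 138.859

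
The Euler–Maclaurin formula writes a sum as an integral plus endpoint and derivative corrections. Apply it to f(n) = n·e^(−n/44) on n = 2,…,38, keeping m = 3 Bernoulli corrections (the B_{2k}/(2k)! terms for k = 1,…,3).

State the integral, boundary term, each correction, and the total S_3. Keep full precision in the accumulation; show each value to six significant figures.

S_3 ≈ 421.728

The integral term ∫_2^38 x·e^(−x/44) dx = 412.833.
½[f(2) + f(38)] = ½[1.91113 + 16.0218] = 8.96646.
So far: 421.799.
Correction k=1: B_{2}/2! · (f^{(1)}(38) − f^{(1)}(2)) = 1/12 · (0.0574945 − 0.912128) = -0.0712195.
Partial sum through k=1: 421.728.
Correction k=2: B_{4}/4! · (f^{(3)}(38) − f^{(3)}(2)) = −1/720 · (0.000465262 − 0.00145829) = 1.37921e-06.
Partial sum through k=2: 421.728.
Correction k=3: B_{6}/6! · (f^{(5)}(38) − f^{(5)}(2)) = 1/30240 · (4.65303e-07 − 1.26314e-06) = -2.63836e-11.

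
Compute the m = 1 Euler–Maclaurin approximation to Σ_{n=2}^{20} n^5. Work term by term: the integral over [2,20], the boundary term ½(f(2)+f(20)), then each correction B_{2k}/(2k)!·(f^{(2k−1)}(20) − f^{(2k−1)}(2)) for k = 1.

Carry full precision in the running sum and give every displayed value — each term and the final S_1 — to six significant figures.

Integral: ∫_2^20 x^5 dx = 1.06667e+07.
Boundary: ½(f(2) + f(20)) = ½(32.0000 + 3.20000e+06) = 1.60002e+06.
So far: 1.22667e+07.
Order-1 term: 1/12 · (800000 − 80.0000) = 66660.0.

S_1 ≈ 1.23333e+07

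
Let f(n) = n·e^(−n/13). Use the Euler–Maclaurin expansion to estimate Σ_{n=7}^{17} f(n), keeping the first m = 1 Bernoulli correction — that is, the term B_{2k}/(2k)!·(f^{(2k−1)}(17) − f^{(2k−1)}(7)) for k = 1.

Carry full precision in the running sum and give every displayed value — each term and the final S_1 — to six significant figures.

The integral term ∫_7^17 x·e^(−x/13) dx = 46.2749.
Boundary: ½(f(7) + f(17)) = ½(4.08552 + 4.59754) = 4.34153.
So far: 50.6164.
Order-1 term: 1/12 · (-0.0832134 − 0.269375) = -0.0293824.

S_1 ≈ 50.5870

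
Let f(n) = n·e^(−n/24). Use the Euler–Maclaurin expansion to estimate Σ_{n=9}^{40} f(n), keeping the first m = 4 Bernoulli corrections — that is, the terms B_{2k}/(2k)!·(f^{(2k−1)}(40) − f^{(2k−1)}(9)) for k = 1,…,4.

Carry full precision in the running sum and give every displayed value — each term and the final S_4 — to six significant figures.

S_4 ≈ 261.044

Integral: ∫_9^40 x·e^(−x/24) dx = 254.220.
Endpoint term: (f(9) + f(40))/2 = (6.18560 + 7.55502)/2 = 6.87031.
Running total after boundary: 261.090.
Order-1 term: 1/12 · (-0.125917 − 0.429556) = -0.0462894.
After k=1: 261.044.
Order-2 term: −1/720 · (0.000437212 − 0.00313218) = 3.74301e-06.
After k=2: 261.044.
Order-3 term: 1/30240 · (1.89762e-06 − 9.58090e-06) = -2.54077e-10.
After k=3: 261.044.
Order-4 term: −1/1209600 · (5.27117e-09 − 2.38264e-08) = 1.53400e-14.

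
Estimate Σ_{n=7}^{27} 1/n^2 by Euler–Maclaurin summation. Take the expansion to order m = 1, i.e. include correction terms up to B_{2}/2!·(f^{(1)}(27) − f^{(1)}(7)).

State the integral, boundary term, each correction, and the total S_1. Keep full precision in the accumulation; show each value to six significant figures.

Integral: ∫_7^27 1/x^2 dx = 0.105820.
½[f(7) + f(27)] = ½[0.0204082 + 0.00137174] = 0.0108900.
Integral + boundary = 0.116710.
Correction k=1: B_{2}/2! · (f^{(1)}(27) − f^{(1)}(7)) = 1/12 · (-0.000101611 − (-0.00583090)) = 0.000477441.

S_1 ≈ 0.117187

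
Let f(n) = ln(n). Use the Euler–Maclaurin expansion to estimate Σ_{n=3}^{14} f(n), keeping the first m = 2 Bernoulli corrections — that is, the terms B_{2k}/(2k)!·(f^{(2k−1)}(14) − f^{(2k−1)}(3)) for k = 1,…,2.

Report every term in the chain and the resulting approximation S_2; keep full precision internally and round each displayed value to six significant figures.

∫_3^14 ln(x) dx evaluates to 22.6510.
Boundary: ½(f(3) + f(14)) = ½(1.09861 + 2.63906) = 1.86883.
Integral + boundary = 24.5198.
Correction k=1: B_{2}/2! · (f^{(1)}(14) − f^{(1)}(3)) = 1/12 · (0.0714286 − 0.333333) = -0.0218254.
Partial sum through k=1: 24.4980.
Correction k=2: B_{4}/4! · (f^{(3)}(14) − f^{(3)}(3)) = −1/720 · (0.000728863 − 0.0740741) = 0.000101868.

S_2 ≈ 24.4981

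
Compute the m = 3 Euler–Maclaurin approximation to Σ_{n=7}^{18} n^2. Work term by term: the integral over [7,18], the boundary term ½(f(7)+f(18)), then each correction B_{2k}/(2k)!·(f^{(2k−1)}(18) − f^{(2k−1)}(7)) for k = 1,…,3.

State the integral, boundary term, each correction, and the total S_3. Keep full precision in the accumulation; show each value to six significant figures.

Integral: ∫_7^18 x^2 dx = 1829.67.
Boundary: ½(f(7) + f(18)) = ½(49.0000 + 324.000) = 186.500.
Integral + boundary = 2016.17.
Order-1 term: 1/12 · (36.0000 − 14.0000) = 1.83333.
Partial sum through k=1: 2018.00.
Order-2 term: −1/720 · (0.00000 − 0.00000) = 0.00000.
Partial sum through k=2: 2018.00.
Order-3 term: 1/30240 · (0.00000 − 0.00000) = 0.00000.

S_3 ≈ 2018.00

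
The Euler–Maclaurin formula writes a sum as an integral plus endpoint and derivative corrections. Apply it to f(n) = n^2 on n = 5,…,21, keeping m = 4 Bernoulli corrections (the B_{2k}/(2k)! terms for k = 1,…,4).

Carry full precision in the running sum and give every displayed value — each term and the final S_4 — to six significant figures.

Integral: ∫_5^21 x^2 dx = 3045.33.
Boundary: ½(f(5) + f(21)) = ½(25.0000 + 441.000) = 233.000.
So far: 3278.33.
Correction k=1: B_{2}/2! · (f^{(1)}(21) − f^{(1)}(5)) = 1/12 · (42.0000 − 10.0000) = 2.66667.
After k=1: 3281.00.
Correction k=2: B_{4}/4! · (f^{(3)}(21) − f^{(3)}(5)) = −1/720 · (0.00000 − 0.00000) = 0.00000.
After k=2: 3281.00.
Correction k=3: B_{6}/6! · (f^{(5)}(21) − f^{(5)}(5)) = 1/30240 · (0.00000 − 0.00000) = 0.00000.
After k=3: 3281.00.
Correction k=4: B_{8}/8! · (f^{(7)}(21) − f^{(7)}(5)) = −1/1209600 · (0.00000 − 0.00000) = 0.00000.

S_4 ≈ 3281.00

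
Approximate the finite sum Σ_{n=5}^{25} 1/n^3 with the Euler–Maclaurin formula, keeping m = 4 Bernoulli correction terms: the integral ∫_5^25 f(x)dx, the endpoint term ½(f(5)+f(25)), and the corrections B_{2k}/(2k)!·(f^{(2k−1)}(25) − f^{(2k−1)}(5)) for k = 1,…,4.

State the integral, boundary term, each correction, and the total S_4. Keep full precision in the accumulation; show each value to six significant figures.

The integral term ∫_5^25 1/x^3 dx = 0.0192000.
½[f(5) + f(25)] = ½[0.00800000 + 6.40000e-05] = 0.00403200.
Running total after boundary: 0.0232320.
Order-1 term: 1/12 · (-7.68000e-06 − (-0.00480000)) = 0.000399360.
Partial sum through k=1: 0.0236314.
Order-2 term: −1/720 · (-2.45760e-07 − (-0.00384000)) = -5.33299e-06.
Partial sum through k=2: 0.0236260.
Order-3 term: 1/30240 · (-1.65151e-08 − (-0.00645120)) = 2.13333e-07.
Partial sum through k=3: 0.0236262.
Order-4 term: −1/1209600 · (-1.90254e-09 − (-0.0185795)) = -1.53600e-08.

S_4 ≈ 0.0236262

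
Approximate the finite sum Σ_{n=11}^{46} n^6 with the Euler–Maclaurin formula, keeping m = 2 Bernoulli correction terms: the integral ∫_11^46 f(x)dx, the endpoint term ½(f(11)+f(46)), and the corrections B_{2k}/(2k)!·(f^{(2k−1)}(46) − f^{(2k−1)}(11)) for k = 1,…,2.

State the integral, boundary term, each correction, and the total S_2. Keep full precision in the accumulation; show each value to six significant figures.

S_2 ≈ 6.70978e+10

The integral term ∫_11^46 x^6 dx = 6.22569e+10.
Boundary: ½(f(11) + f(46)) = ½(1.77156e+06 + 9.47430e+09) = 4.73803e+09.
So far: 6.69949e+10.
k=1: B_{2}/(2)! × [f^{(1)}(46) − f^{(1)}(11)] = 1/12 × (1.23578e+09 − 966306) = 1.02901e+08.
After k=1: 6.70978e+10.
k=2: B_{4}/(4)! × [f^{(3)}(46) − f^{(3)}(11)] = −1/720 × (1.16803e+07 − 159720) = -16000.8.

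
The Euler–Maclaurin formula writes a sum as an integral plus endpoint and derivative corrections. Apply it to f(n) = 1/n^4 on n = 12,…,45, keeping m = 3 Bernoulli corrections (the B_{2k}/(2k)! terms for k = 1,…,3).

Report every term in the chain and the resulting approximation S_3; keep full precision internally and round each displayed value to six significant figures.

∫_12^45 1/x^4 dx evaluates to 0.000189243.
½[f(12) + f(45)] = ½[4.82253e-05 + 2.43865e-07] = 2.42346e-05.
So far: 0.000213478.
k=1: B_{2}/(2)! × [f^{(1)}(45) − f^{(1)}(12)] = 1/12 × (-2.16769e-08 − (-1.60751e-05)) = 1.33779e-06.
Running total after k=1: 0.000214816.
k=2: B_{4}/(4)! × [f^{(3)}(45) − f^{(3)}(12)] = −1/720 × (-3.21139e-10 − (-3.34898e-06)) = -4.65091e-09.
Running total after k=2: 0.000214811.
k=3: B_{6}/(6)! × [f^{(5)}(45) − f^{(5)}(12)] = 1/30240 × (-8.88089e-12 − (-1.30238e-06)) = 4.30679e-11.

S_3 ≈ 0.000214811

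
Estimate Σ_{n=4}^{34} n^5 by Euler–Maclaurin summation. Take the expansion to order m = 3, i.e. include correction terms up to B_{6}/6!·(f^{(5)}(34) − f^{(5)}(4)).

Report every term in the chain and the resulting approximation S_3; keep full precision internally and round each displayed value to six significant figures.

S_3 ≈ 2.80742e+08

The integral term ∫_4^34 x^5 dx = 2.57467e+08.
½[f(4) + f(34)] = ½[1024.00 + 4.54354e+07] = 2.27182e+07.
Integral + boundary = 2.80185e+08.
Correction k=1: B_{2}/2! · (f^{(1)}(34) − f^{(1)}(4)) = 1/12 · (6.68168e+06 − 1280.00) = 556700.
After k=1: 2.80742e+08.
Correction k=2: B_{4}/4! · (f^{(3)}(34) − f^{(3)}(4)) = −1/720 · (69360.0 − 960.000) = -95.0000.
After k=2: 2.80742e+08.
Correction k=3: B_{6}/6! · (f^{(5)}(34) − f^{(5)}(4)) = 1/30240 · (120.000 − 120.000) = 0.00000.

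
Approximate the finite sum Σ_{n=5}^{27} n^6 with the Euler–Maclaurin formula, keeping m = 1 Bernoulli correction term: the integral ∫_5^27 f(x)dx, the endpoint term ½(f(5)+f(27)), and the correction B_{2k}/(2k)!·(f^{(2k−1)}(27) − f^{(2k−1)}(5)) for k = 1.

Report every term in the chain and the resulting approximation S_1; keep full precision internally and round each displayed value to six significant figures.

S_1 ≈ 1.69522e+09

Integral: ∫_5^27 x^6 dx = 1.49433e+09.
½[f(5) + f(27)] = ½[15625.0 + 3.87420e+08] = 1.93718e+08.
Running total after boundary: 1.68804e+09.
Order-1 term: 1/12 · (8.60934e+07 − 18750.0) = 7.17289e+06.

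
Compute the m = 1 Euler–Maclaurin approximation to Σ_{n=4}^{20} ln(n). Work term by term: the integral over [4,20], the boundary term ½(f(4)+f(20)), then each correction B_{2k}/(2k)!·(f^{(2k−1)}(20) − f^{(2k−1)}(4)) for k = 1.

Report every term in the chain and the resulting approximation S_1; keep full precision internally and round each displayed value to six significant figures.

The integral term ∫_4^20 ln(x) dx = 38.3695.
Endpoint term: (f(4) + f(20))/2 = (1.38629 + 2.99573)/2 = 2.19101.
Running total after boundary: 40.5605.
Order-1 term: 1/12 · (0.0500000 − 0.250000) = -0.0166667.

S_1 ≈ 40.5438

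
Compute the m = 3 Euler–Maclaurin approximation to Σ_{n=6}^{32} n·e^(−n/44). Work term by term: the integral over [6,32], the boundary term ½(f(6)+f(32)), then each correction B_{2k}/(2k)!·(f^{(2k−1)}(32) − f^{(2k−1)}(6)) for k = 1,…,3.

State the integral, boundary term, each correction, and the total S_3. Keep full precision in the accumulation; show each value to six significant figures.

∫_6^32 x·e^(−x/44) dx evaluates to 303.651.
½[f(6) + f(32)] = ½[5.23515 + 15.4632] = 10.3492.
Integral + boundary = 314.000.
k=1: B_{2}/(2)! × [f^{(1)}(32) − f^{(1)}(6)] = 1/12 × (0.131789 − 0.753545) = -0.0518130.
After k=1: 313.948.
k=2: B_{4}/(4)! × [f^{(3)}(32) − f^{(3)}(6)] = −1/720 × (0.000567272 − 0.00129060) = 1.00462e-06.
After k=2: 313.948.
k=3: B_{6}/(6)! × [f^{(5)}(32) − f^{(5)}(6)] = 1/30240 × (5.50863e-07 − 1.13221e-06) = -1.92245e-11.

S_3 ≈ 313.948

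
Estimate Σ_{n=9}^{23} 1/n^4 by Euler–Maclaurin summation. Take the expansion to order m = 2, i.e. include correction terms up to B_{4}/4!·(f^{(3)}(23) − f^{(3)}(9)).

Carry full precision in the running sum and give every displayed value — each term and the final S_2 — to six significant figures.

S_2 ≈ 0.000513404

∫_9^23 1/x^4 dx evaluates to 0.000429851.
Boundary: ½(f(9) + f(23)) = ½(0.000152416 + 3.57346e-06) = 7.79946e-05.
So far: 0.000507845.
k=1: B_{2}/(2)! × [f^{(1)}(23) − f^{(1)}(9)] = 1/12 × (-6.21471e-07 − (-6.77404e-05)) = 5.59324e-06.
Partial sum through k=1: 0.000513439.
k=2: B_{4}/(4)! × [f^{(3)}(23) − f^{(3)}(9)] = −1/720 × (-3.52441e-08 − (-2.50890e-05)) = -3.47969e-08.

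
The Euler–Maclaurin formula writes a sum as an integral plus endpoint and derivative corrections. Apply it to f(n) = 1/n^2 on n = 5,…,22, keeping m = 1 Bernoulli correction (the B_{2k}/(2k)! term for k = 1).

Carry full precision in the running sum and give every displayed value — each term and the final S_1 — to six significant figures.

∫_5^22 1/x^2 dx evaluates to 0.154545.
½[f(5) + f(22)] = ½[0.0400000 + 0.00206612] = 0.0210331.
So far: 0.175579.
Correction k=1: B_{2}/2! · (f^{(1)}(22) − f^{(1)}(5)) = 1/12 · (-0.000187829 − (-0.0160000)) = 0.00131768.

S_1 ≈ 0.176896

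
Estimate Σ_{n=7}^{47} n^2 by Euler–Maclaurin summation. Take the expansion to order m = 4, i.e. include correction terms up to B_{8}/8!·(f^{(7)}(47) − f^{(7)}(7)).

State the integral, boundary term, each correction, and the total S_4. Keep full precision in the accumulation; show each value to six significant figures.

Integral: ∫_7^47 x^2 dx = 34493.3.
Endpoint term: (f(7) + f(47))/2 = (49.0000 + 2209.00)/2 = 1129.00.
Integral + boundary = 35622.3.
Correction k=1: B_{2}/2! · (f^{(1)}(47) − f^{(1)}(7)) = 1/12 · (94.0000 − 14.0000) = 6.66667.
After k=1: 35629.0.
Correction k=2: B_{4}/4! · (f^{(3)}(47) − f^{(3)}(7)) = −1/720 · (0.00000 − 0.00000) = 0.00000.
After k=2: 35629.0.
Correction k=3: B_{6}/6! · (f^{(5)}(47) − f^{(5)}(7)) = 1/30240 · (0.00000 − 0.00000) = 0.00000.
After k=3: 35629.0.
Correction k=4: B_{8}/8! · (f^{(7)}(47) − f^{(7)}(7)) = −1/1209600 · (0.00000 − 0.00000) = 0.00000.

S_4 ≈ 35629.0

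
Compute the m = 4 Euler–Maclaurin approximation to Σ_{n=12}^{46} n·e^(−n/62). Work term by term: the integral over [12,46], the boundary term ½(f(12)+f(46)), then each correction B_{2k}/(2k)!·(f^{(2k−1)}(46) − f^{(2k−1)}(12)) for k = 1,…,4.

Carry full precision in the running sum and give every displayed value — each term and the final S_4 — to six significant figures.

The integral term ∫_12^46 x·e^(−x/62) dx = 592.072.
Boundary: ½(f(12) + f(46)) = ½(9.88836 + 21.9048) = 15.8966.
Integral + boundary = 607.969.
k=1: B_{2}/(2)! × [f^{(1)}(46) − f^{(1)}(12)] = 1/12 × (0.122888 − 0.664540) = -0.0451377.
Partial sum through k=1: 607.924.
k=2: B_{4}/(4)! × [f^{(3)}(46) − f^{(3)}(12)] = −1/720 × (0.000279727 − 0.000601613) = 4.47064e-07.
Partial sum through k=2: 607.924.
k=3: B_{6}/(6)! × [f^{(5)}(46) − f^{(5)}(12)] = 1/30240 × (1.37223e-07 − 2.68041e-07) = -4.32598e-12.
Partial sum through k=3: 607.924.
k=4: B_{8}/(8)! × [f^{(7)}(46) − f^{(7)}(12)] = −1/1209600 × (5.24652e-11 − 9.87447e-11) = 3.82601e-17.

S_4 ≈ 607.924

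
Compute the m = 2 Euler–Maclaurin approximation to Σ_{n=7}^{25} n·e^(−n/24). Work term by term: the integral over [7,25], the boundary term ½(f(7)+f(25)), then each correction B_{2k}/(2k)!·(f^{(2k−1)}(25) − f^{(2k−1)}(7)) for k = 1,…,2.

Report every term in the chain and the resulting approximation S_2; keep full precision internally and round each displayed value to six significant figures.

∫_7^25 x·e^(−x/24) dx evaluates to 140.811.
Endpoint term: (f(7) + f(25))/2 = (5.22912 + 8.82165)/2 = 7.02539.
So far: 147.836.
Correction k=1: B_{2}/2! · (f^{(1)}(25) − f^{(1)}(7)) = 1/12 · (-0.0147028 − 0.529137) = -0.0453200.
After k=1: 147.791.
Correction k=2: B_{4}/4! · (f^{(3)}(25) − f^{(3)}(7)) = −1/720 · (0.00119970 − 0.00351245) = 3.21215e-06.

S_2 ≈ 147.791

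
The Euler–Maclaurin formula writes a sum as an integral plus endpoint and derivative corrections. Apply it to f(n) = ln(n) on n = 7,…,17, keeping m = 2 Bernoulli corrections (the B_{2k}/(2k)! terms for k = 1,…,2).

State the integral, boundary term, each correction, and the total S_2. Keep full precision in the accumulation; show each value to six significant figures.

Integral: ∫_7^17 ln(x) dx = 24.5433.
Endpoint term: (f(7) + f(17))/2 = (1.94591 + 2.83321)/2 = 2.38956.
Running total after boundary: 26.9328.
Order-1 term: 1/12 · (0.0588235 − 0.142857) = -0.00700280.
Partial sum through k=1: 26.9258.
Order-2 term: −1/720 · (0.000407083 − 0.00583090) = 7.53308e-06.

S_2 ≈ 26.9258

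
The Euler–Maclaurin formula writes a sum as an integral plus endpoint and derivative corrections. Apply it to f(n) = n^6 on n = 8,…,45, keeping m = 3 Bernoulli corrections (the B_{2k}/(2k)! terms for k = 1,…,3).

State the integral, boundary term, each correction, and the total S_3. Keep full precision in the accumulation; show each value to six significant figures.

S_3 ≈ 5.76253e+10

∫_8^45 x^6 dx evaluates to 5.33811e+10.
½[f(8) + f(45)] = ½[262144 + 8.30377e+09] = 4.15201e+09.
Integral + boundary = 5.75331e+10.
Order-1 term: 1/12 · (1.10717e+09 − 196608) = 9.22477e+07.
After k=1: 5.76253e+10.
Order-2 term: −1/720 · (1.09350e+07 − 61440.0) = -15102.2.
After k=2: 5.76253e+10.
Order-3 term: 1/30240 · (32400.0 − 5760.00) = 0.880952.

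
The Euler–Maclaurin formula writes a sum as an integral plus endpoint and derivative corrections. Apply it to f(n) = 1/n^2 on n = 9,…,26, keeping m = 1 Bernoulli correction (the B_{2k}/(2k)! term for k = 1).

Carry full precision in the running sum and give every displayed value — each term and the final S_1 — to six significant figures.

S_1 ≈ 0.0797812

Integral: ∫_9^26 1/x^2 dx = 0.0726496.
½[f(9) + f(26)] = ½[0.0123457 + 0.00147929] = 0.00691248.
Integral + boundary = 0.0795621.
Correction k=1: B_{2}/2! · (f^{(1)}(26) − f^{(1)}(9)) = 1/12 · (-0.000113792 − (-0.00274348)) = 0.000219141.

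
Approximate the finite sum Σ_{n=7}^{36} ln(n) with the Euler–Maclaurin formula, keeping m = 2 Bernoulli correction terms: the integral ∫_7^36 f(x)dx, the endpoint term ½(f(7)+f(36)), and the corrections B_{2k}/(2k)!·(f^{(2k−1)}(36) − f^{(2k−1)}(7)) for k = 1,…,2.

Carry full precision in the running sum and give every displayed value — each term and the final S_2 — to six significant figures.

∫_7^36 ln(x) dx evaluates to 86.3853.
½[f(7) + f(36)] = ½[1.94591 + 3.58352] = 2.76471.
Running total after boundary: 89.1500.
k=1: B_{2}/(2)! × [f^{(1)}(36) − f^{(1)}(7)] = 1/12 × (0.0277778 − 0.142857) = -0.00958995.
Partial sum through k=1: 89.1404.
k=2: B_{4}/(4)! × [f^{(3)}(36) − f^{(3)}(7)] = −1/720 × (4.28669e-05 − 0.00583090) = 8.03894e-06.

S_2 ≈ 89.1404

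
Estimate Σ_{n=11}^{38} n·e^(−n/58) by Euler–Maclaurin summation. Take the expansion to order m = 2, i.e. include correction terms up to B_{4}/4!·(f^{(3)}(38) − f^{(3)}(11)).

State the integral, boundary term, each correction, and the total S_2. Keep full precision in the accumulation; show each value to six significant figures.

Integral: ∫_11^38 x·e^(−x/58) dx = 418.877.
Endpoint term: (f(11) + f(38))/2 = (9.09969 + 19.7354)/2 = 14.4175.
So far: 433.295.
Order-1 term: 1/12 · (0.179087 − 0.670353) = -0.0409388.
Partial sum through k=1: 433.254.
Order-2 term: −1/720 · (0.000362007 − 0.000691094) = 4.57066e-07.

S_2 ≈ 433.254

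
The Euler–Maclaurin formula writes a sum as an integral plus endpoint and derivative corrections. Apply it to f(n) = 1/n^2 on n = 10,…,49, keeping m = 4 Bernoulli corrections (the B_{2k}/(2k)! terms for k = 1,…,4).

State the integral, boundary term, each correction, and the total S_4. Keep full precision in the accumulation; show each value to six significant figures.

∫_10^49 1/x^2 dx evaluates to 0.0795918.
½[f(10) + f(49)] = ½[0.0100000 + 0.000416493] = 0.00520825.
Integral + boundary = 0.0848001.
Order-1 term: 1/12 · (-1.69997e-05 − (-0.00200000)) = 0.000165250.
Running total after k=1: 0.0849653.
Order-2 term: −1/720 · (-8.49632e-08 − (-0.000240000)) = -3.33215e-07.
Running total after k=2: 0.0849650.
Order-3 term: 1/30240 · (-1.06160e-09 − (-7.20000e-05)) = 2.38092e-09.
Running total after k=3: 0.0849650.
Order-4 term: −1/1209600 · (-2.47603e-11 − (-4.03200e-05)) = -3.33333e-11.

S_4 ≈ 0.0849650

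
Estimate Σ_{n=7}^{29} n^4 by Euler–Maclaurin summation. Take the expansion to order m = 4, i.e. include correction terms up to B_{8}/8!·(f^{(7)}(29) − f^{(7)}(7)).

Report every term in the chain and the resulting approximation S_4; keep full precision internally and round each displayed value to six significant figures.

S_4 ≈ 4.46172e+06

The integral term ∫_7^29 x^4 dx = 4.09887e+06.
Boundary: ½(f(7) + f(29)) = ½(2401.00 + 707281) = 354841.
So far: 4.45371e+06.
k=1: B_{2}/(2)! × [f^{(1)}(29) − f^{(1)}(7)] = 1/12 × (97556.0 − 1372.00) = 8015.33.
Running total after k=1: 4.46172e+06.
k=2: B_{4}/(4)! × [f^{(3)}(29) − f^{(3)}(7)] = −1/720 × (696.000 − 168.000) = -0.733333.
Running total after k=2: 4.46172e+06.
k=3: B_{6}/(6)! × [f^{(5)}(29) − f^{(5)}(7)] = 1/30240 × (0.00000 − 0.00000) = 0.00000.
Running total after k=3: 4.46172e+06.
k=4: B_{8}/(8)! × [f^{(7)}(29) − f^{(7)}(7)] = −1/1209600 × (0.00000 − 0.00000) = 0.00000.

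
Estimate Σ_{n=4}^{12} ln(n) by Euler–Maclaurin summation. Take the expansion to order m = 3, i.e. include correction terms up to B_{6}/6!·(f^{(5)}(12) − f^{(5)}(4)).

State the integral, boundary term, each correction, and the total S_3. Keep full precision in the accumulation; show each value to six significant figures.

S_3 ≈ 18.1955

Integral: ∫_4^12 ln(x) dx = 16.2737.
½[f(4) + f(12)] = ½[1.38629 + 2.48491] = 1.93560.
Running total after boundary: 18.2093.
k=1: B_{2}/(2)! × [f^{(1)}(12) − f^{(1)}(4)] = 1/12 × (0.0833333 − 0.250000) = -0.0138889.
After k=1: 18.1954.
k=2: B_{4}/(4)! × [f^{(3)}(12) − f^{(3)}(4)] = −1/720 × (0.00115741 − 0.0312500) = 4.17953e-05.
After k=2: 18.1955.
k=3: B_{6}/(6)! × [f^{(5)}(12) − f^{(5)}(4)] = 1/30240 × (9.64506e-05 − 0.0234375) = -7.71860e-07.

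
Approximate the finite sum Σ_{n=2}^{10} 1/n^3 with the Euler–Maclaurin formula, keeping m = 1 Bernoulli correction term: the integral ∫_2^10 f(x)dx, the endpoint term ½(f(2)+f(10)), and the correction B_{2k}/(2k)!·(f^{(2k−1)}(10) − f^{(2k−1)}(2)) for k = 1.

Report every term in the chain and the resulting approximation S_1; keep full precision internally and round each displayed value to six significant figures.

S_1 ≈ 0.198600

The integral term ∫_2^10 1/x^3 dx = 0.120000.
Boundary: ½(f(2) + f(10)) = ½(0.125000 + 0.00100000) = 0.0630000.
Integral + boundary = 0.183000.
Order-1 term: 1/12 · (-0.000300000 − (-0.187500)) = 0.0156000.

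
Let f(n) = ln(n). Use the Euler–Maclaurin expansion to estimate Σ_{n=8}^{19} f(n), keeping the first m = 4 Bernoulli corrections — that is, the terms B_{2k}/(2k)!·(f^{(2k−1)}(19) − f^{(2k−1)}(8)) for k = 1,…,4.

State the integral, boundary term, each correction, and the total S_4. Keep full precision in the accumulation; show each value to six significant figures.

The integral term ∫_8^19 ln(x) dx = 28.3088.
½[f(8) + f(19)] = ½[2.07944 + 2.94444] = 2.51194.
Running total after boundary: 30.8207.
Correction k=1: B_{2}/2! · (f^{(1)}(19) − f^{(1)}(8)) = 1/12 · (0.0526316 − 0.125000) = -0.00603070.
After k=1: 30.8147.
Correction k=2: B_{4}/4! · (f^{(3)}(19) − f^{(3)}(8)) = −1/720 · (0.000291588 − 0.00390625) = 5.02036e-06.
After k=2: 30.8147.
Correction k=3: B_{6}/6! · (f^{(5)}(19) − f^{(5)}(8)) = 1/30240 · (9.69267e-06 − 0.000732422) = -2.38998e-08.
After k=3: 30.8147.
Correction k=4: B_{8}/8! · (f^{(7)}(19) − f^{(7)}(8)) = −1/1209600 · (8.05485e-07 − 0.000343323) = 2.83166e-10.

S_4 ≈ 30.8147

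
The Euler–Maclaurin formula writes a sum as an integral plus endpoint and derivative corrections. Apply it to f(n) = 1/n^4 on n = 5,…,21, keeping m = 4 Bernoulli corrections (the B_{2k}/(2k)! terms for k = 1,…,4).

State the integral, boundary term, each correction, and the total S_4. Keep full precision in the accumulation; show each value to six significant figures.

The integral term ∫_5^21 1/x^4 dx = 0.00263067.
½[f(5) + f(21)] = ½[0.00160000 + 5.14189e-06] = 0.000802571.
Integral + boundary = 0.00343324.
Order-1 term: 1/12 · (-9.79408e-07 − (-0.00128000)) = 0.000106585.
Running total after k=1: 0.00353983.
Order-2 term: −1/720 · (-6.66264e-08 − (-0.00153600)) = -2.13324e-06.
Running total after k=2: 0.00353770.
Order-3 term: 1/30240 · (-8.46049e-09 − (-0.00344064)) = 1.13777e-07.
Running total after k=3: 0.00353781.
Order-4 term: −1/1209600 · (-1.72663e-09 − (-0.0123863)) = -1.02400e-08.

S_4 ≈ 0.00353780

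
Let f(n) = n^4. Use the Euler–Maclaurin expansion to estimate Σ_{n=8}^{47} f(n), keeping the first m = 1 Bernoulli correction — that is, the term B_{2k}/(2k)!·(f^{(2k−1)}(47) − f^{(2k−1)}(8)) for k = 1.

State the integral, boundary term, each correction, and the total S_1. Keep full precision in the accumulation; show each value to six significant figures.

S_1 ≈ 4.83388e+07

∫_8^47 x^4 dx evaluates to 4.58624e+07.
Boundary: ½(f(8) + f(47)) = ½(4096.00 + 4.87968e+06) = 2.44189e+06.
Integral + boundary = 4.83043e+07.
k=1: B_{2}/(2)! × [f^{(1)}(47) − f^{(1)}(8)] = 1/12 × (415292 − 2048.00) = 34437.0.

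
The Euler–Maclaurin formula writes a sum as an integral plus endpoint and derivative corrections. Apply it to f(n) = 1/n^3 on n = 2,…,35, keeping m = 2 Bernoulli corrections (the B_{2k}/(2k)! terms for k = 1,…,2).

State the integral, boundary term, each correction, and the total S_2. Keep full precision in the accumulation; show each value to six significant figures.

∫_2^35 1/x^3 dx evaluates to 0.124592.
Endpoint term: (f(2) + f(35))/2 = (0.125000 + 2.33236e-05)/2 = 0.0625117.
Running total after boundary: 0.187103.
Order-1 term: 1/12 · (-1.99917e-06 − (-0.187500)) = 0.0156248.
Running total after k=1: 0.202728.
Order-2 term: −1/720 · (-3.26395e-08 − (-0.937500)) = -0.00130208.

S_2 ≈ 0.201426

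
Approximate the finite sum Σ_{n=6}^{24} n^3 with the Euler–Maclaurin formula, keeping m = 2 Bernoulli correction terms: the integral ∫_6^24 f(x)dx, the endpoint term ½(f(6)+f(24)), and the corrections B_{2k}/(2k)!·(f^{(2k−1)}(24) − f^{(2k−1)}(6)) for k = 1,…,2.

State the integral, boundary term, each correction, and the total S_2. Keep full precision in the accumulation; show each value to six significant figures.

Integral: ∫_6^24 x^3 dx = 82620.0.
½[f(6) + f(24)] = ½[216.000 + 13824.0] = 7020.00.
Integral + boundary = 89640.0.
Correction k=1: B_{2}/2! · (f^{(1)}(24) − f^{(1)}(6)) = 1/12 · (1728.00 − 108.000) = 135.000.
Running total after k=1: 89775.0.
Correction k=2: B_{4}/4! · (f^{(3)}(24) − f^{(3)}(6)) = −1/720 · (6.00000 − 6.00000) = 0.00000.

S_2 ≈ 89775.0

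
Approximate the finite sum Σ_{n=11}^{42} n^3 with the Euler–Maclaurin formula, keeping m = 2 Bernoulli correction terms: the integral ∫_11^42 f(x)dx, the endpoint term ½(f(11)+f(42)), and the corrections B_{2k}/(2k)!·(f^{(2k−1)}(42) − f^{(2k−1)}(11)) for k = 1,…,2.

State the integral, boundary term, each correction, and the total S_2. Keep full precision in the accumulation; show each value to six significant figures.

Integral: ∫_11^42 x^3 dx = 774264.
Boundary: ½(f(11) + f(42)) = ½(1331.00 + 74088.0) = 37709.5.
Running total after boundary: 811973.
k=1: B_{2}/(2)! × [f^{(1)}(42) − f^{(1)}(11)] = 1/12 × (5292.00 − 363.000) = 410.750.
Running total after k=1: 812384.
k=2: B_{4}/(4)! × [f^{(3)}(42) − f^{(3)}(11)] = −1/720 × (6.00000 − 6.00000) = 0.00000.

S_2 ≈ 812384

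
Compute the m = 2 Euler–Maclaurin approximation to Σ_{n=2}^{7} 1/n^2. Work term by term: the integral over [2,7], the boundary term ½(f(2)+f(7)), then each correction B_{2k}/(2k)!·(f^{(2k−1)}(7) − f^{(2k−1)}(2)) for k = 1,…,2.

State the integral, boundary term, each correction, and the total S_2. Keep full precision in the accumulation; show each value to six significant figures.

∫_2^7 1/x^2 dx evaluates to 0.357143.
½[f(2) + f(7)] = ½[0.250000 + 0.0204082] = 0.135204.
Integral + boundary = 0.492347.
Order-1 term: 1/12 · (-0.00583090 − (-0.250000)) = 0.0203474.
Running total after k=1: 0.512694.
Order-2 term: −1/720 · (-0.00142798 − (-0.750000)) = -0.00103968.

S_2 ≈ 0.511655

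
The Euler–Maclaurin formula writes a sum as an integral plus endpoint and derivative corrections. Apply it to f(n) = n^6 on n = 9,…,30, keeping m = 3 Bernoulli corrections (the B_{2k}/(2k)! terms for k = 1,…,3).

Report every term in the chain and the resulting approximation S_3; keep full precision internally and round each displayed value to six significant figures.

S_3 ≈ 3.50048e+09

Integral: ∫_9^30 x^6 dx = 3.12360e+09.
½[f(9) + f(30)] = ½[531441 + 7.29000e+08] = 3.64766e+08.
Running total after boundary: 3.48837e+09.
Order-1 term: 1/12 · (1.45800e+08 − 354294) = 1.21205e+07.
Running total after k=1: 3.50049e+09.
Order-2 term: −1/720 · (3.24000e+06 − 87480.0) = -4378.50.
Running total after k=2: 3.50048e+09.
Order-3 term: 1/30240 · (21600.0 − 6480.00) = 0.500000.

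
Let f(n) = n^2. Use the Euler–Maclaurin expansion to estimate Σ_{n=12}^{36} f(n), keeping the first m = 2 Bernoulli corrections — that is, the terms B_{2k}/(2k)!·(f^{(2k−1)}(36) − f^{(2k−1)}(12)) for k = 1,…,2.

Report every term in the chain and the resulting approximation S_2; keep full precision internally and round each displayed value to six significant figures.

Integral: ∫_12^36 x^2 dx = 14976.0.
Boundary: ½(f(12) + f(36)) = ½(144.000 + 1296.00) = 720.000.
Running total after boundary: 15696.0.
Correction k=1: B_{2}/2! · (f^{(1)}(36) − f^{(1)}(12)) = 1/12 · (72.0000 − 24.0000) = 4.00000.
After k=1: 15700.0.
Correction k=2: B_{4}/4! · (f^{(3)}(36) − f^{(3)}(12)) = −1/720 · (0.00000 − 0.00000) = 0.00000.

S_2 ≈ 15700.0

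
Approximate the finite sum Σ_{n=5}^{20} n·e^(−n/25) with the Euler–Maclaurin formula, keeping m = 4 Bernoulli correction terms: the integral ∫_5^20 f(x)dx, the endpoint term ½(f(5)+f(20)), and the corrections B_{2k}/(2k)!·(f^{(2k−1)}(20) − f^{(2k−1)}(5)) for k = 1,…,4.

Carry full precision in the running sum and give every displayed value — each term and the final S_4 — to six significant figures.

Integral: ∫_5^20 x·e^(−x/25) dx = 108.553.
Endpoint term: (f(5) + f(20))/2 = (4.09365 + 8.98658)/2 = 6.54012.
So far: 115.093.
Order-1 term: 1/12 · (0.0898658 − 0.654985) = -0.0470932.
Partial sum through k=1: 115.046.
Order-2 term: −1/720 · (0.00158164 − 0.00366791) = 2.89761e-06.
Partial sum through k=2: 115.046.
Order-3 term: 1/30240 · (4.83119e-06 − 1.00606e-05) = -1.72929e-10.
Partial sum through k=3: 115.046.
Order-4 term: −1/1209600 · (1.14108e-08 − 2.28039e-08) = 9.41894e-15.

S_4 ≈ 115.046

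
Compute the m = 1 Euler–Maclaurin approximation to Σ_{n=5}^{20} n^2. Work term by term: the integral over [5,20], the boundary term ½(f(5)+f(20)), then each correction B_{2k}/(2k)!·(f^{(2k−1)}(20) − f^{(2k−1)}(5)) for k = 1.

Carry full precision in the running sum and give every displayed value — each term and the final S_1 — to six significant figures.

The integral term ∫_5^20 x^2 dx = 2625.00.
½[f(5) + f(20)] = ½[25.0000 + 400.000] = 212.500.
Running total after boundary: 2837.50.
k=1: B_{2}/(2)! × [f^{(1)}(20) − f^{(1)}(5)] = 1/12 × (40.0000 − 10.0000) = 2.50000.

S_1 ≈ 2840.00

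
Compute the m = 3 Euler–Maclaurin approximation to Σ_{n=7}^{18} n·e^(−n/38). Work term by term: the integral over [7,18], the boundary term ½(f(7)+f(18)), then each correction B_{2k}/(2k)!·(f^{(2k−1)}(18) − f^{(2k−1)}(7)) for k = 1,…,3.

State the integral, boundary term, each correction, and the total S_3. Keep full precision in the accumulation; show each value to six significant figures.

S_3 ≈ 105.683

∫_7^18 x·e^(−x/38) dx evaluates to 97.1969.
½[f(7) + f(18)] = ½[5.82232 + 11.2087] = 8.51550.
Integral + boundary = 105.712.
Order-1 term: 1/12 · (0.327739 − 0.678542) = -0.0292336.
Running total after k=1: 105.683.
Order-2 term: −1/720 · (0.00108944 − 0.00162193) = 7.39570e-07.
Running total after k=2: 105.683.
Order-3 term: 1/30240 · (1.35174e-06 − 1.92102e-06) = -1.88255e-11.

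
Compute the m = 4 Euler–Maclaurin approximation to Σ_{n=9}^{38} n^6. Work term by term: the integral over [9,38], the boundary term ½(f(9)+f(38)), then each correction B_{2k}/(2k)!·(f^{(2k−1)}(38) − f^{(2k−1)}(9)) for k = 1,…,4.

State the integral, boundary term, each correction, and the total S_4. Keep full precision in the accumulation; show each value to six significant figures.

∫_9^38 x^6 dx evaluates to 1.63444e+10.
Endpoint term: (f(9) + f(38))/2 = (531441 + 3.01094e+09)/2 = 1.50573e+09.
Integral + boundary = 1.78501e+10.
k=1: B_{2}/(2)! × [f^{(1)}(38) − f^{(1)}(9)] = 1/12 × (4.75411e+08 − 354294) = 3.95881e+07.
Running total after k=1: 1.78897e+10.
k=2: B_{4}/(4)! × [f^{(3)}(38) − f^{(3)}(9)] = −1/720 × (6.58464e+06 − 87480.0) = -9023.83.
Running total after k=2: 1.78897e+10.
k=3: B_{6}/(6)! × [f^{(5)}(38) − f^{(5)}(9)] = 1/30240 × (27360.0 − 6480.00) = 0.690476.
Running total after k=3: 1.78897e+10.
k=4: B_{8}/(8)! × [f^{(7)}(38) − f^{(7)}(9)] = −1/1209600 × (0.00000 − 0.00000) = 0.00000.

S_4 ≈ 1.78897e+10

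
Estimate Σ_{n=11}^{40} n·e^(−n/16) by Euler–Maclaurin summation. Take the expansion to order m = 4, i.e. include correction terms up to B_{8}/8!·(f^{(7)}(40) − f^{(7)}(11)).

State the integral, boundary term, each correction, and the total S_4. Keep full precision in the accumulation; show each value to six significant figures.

S_4 ≈ 148.059

∫_11^40 x·e^(−x/16) dx evaluates to 143.675.
Boundary: ½(f(11) + f(40)) = ½(5.53115 + 3.28340) = 4.40727.
So far: 148.082.
Order-1 term: 1/12 · (-0.123127 − 0.157135) = -0.0233552.
After k=1: 148.059.
Order-2 term: −1/720 · (0.000160322 − 0.00454218) = 6.08591e-06.
After k=2: 148.059.
Order-3 term: 1/30240 · (3.13129e-06 − 3.30881e-05) = -9.90635e-10.
After k=3: 148.059.
Order-4 term: −1/1209600 · (2.20169e-08 − 1.89193e-07) = 1.38207e-13.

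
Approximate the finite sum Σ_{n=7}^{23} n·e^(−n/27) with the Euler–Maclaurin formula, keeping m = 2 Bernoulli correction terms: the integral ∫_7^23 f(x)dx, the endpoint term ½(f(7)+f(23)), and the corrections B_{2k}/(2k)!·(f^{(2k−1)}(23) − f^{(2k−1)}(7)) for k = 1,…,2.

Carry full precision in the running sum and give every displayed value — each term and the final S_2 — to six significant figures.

The integral term ∫_7^23 x·e^(−x/27) dx = 132.407.
Boundary: ½(f(7) + f(23)) = ½(5.40136 + 9.81236) = 7.60686.
So far: 140.014.
Correction k=1: B_{2}/2! · (f^{(1)}(23) − f^{(1)}(7)) = 1/12 · (0.0632036 − 0.571573) = -0.0423641.
After k=1: 139.972.
Correction k=2: B_{4}/4! · (f^{(3)}(23) − f^{(3)}(7)) = −1/720 · (0.00125714 − 0.00290099) = 2.28312e-06.

S_2 ≈ 139.972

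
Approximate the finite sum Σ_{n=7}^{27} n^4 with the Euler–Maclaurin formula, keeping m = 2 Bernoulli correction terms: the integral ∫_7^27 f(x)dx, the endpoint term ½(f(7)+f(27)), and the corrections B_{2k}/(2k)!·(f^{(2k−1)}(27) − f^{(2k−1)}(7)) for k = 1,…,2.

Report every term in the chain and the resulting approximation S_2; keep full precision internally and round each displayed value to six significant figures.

∫_7^27 x^4 dx evaluates to 2.86642e+06.
½[f(7) + f(27)] = ½[2401.00 + 531441] = 266921.
Integral + boundary = 3.13334e+06.
Order-1 term: 1/12 · (78732.0 − 1372.00) = 6446.67.
Partial sum through k=1: 3.13979e+06.
Order-2 term: −1/720 · (648.000 − 168.000) = -0.666667.

S_2 ≈ 3.13979e+06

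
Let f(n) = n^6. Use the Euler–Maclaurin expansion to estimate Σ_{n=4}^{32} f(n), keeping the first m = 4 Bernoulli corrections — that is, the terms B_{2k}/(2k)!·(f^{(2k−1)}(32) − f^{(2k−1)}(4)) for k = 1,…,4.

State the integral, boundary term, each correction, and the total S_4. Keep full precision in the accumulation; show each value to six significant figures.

Integral: ∫_4^32 x^6 dx = 4.90853e+09.
½[f(4) + f(32)] = ½[4096.00 + 1.07374e+09] = 5.36873e+08.
So far: 5.44540e+09.
Order-1 term: 1/12 · (2.01327e+08 − 6144.00) = 1.67767e+07.
Partial sum through k=1: 5.46218e+09.
Order-2 term: −1/720 · (3.93216e+06 − 7680.00) = -5450.67.
Partial sum through k=2: 5.46218e+09.
Order-3 term: 1/30240 · (23040.0 − 2880.00) = 0.666667.
Partial sum through k=3: 5.46218e+09.
Order-4 term: −1/1209600 · (0.00000 − 0.00000) = 0.00000.

S_4 ≈ 5.46218e+09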